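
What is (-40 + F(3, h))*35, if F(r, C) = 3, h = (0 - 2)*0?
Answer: -1295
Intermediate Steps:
h = 0 (h = -2*0 = 0)
(-40 + F(3, h))*35 = (-40 + 3)*35 = -37*35 = -1295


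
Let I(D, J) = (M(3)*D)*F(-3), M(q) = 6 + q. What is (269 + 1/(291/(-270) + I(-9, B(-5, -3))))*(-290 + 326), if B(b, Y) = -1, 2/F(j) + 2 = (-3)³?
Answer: 114045588/11767 ≈ 9692.0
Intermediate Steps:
F(j) = -2/29 (F(j) = 2/(-2 + (-3)³) = 2/(-2 - 27) = 2/(-29) = 2*(-1/29) = -2/29)
I(D, J) = -18*D/29 (I(D, J) = ((6 + 3)*D)*(-2/29) = (9*D)*(-2/29) = -18*D/29)
(269 + 1/(291/(-270) + I(-9, B(-5, -3))))*(-290 + 326) = (269 + 1/(291/(-270) - 18/29*(-9)))*(-290 + 326) = (269 + 1/(291*(-1/270) + 162/29))*36 = (269 + 1/(-97/90 + 162/29))*36 = (269 + 1/(11767/2610))*36 = (269 + 2610/11767)*36 = (3167933/11767)*36 = 114045588/11767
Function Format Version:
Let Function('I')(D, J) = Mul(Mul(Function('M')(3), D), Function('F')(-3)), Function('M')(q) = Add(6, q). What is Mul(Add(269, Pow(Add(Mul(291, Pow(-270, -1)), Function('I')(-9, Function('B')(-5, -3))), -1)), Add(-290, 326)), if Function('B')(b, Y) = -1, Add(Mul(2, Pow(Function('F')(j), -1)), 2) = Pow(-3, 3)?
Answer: Rational(114045588, 11767) ≈ 9692.0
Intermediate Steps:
Function('F')(j) = Rational(-2, 29) (Function('F')(j) = Mul(2, Pow(Add(-2, Pow(-3, 3)), -1)) = Mul(2, Pow(Add(-2, -27), -1)) = Mul(2, Pow(-29, -1)) = Mul(2, Rational(-1, 29)) = Rational(-2, 29))
Function('I')(D, J) = Mul(Rational(-18, 29), D) (Function('I')(D, J) = Mul(Mul(Add(6, 3), D), Rational(-2, 29)) = Mul(Mul(9, D), Rational(-2, 29)) = Mul(Rational(-18, 29), D))
Mul(Add(269, Pow(Add(Mul(291, Pow(-270, -1)), Function('I')(-9, Function('B')(-5, -3))), -1)), Add(-290, 326)) = Mul(Add(269, Pow(Add(Mul(291, Pow(-270, -1)), Mul(Rational(-18, 29), -9)), -1)), Add(-290, 326)) = Mul(Add(269, Pow(Add(Mul(291, Rational(-1, 270)), Rational(162, 29)), -1)), 36) = Mul(Add(269, Pow(Add(Rational(-97, 90), Rational(162, 29)), -1)), 36) = Mul(Add(269, Pow(Rational(11767, 2610), -1)), 36) = Mul(Add(269, Rational(2610, 11767)), 36) = Mul(Rational(3167933, 11767), 36) = Rational(114045588, 11767)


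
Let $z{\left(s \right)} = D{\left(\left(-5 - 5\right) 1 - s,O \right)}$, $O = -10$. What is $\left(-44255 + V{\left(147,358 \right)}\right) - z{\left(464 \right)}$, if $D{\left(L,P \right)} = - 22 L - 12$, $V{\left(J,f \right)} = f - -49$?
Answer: $-54264$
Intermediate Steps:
$V{\left(J,f \right)} = 49 + f$ ($V{\left(J,f \right)} = f + 49 = 49 + f$)
$D{\left(L,P \right)} = -12 - 22 L$
$z{\left(s \right)} = 208 + 22 s$ ($z{\left(s \right)} = -12 - 22 \left(\left(-5 - 5\right) 1 - s\right) = -12 - 22 \left(\left(-10\right) 1 - s\right) = -12 - 22 \left(-10 - s\right) = -12 + \left(220 + 22 s\right) = 208 + 22 s$)
$\left(-44255 + V{\left(147,358 \right)}\right) - z{\left(464 \right)} = \left(-44255 + \left(49 + 358\right)\right) - \left(208 + 22 \cdot 464\right) = \left(-44255 + 407\right) - \left(208 + 10208\right) = -43848 - 10416 = -54264$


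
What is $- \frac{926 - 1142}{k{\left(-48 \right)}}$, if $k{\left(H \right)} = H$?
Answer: $- \frac{9}{2} \approx -4.5$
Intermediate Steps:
$- \frac{926 - 1142}{k{\left(-48 \right)}} = - \frac{926 - 1142}{-48} = - \frac{\left(926 - 1142\right) \left(-1\right)}{48} = - \frac{\left(-216\right) \left(-1\right)}{48} = \left(-1\right) \frac{9}{2} = - \frac{9}{2}$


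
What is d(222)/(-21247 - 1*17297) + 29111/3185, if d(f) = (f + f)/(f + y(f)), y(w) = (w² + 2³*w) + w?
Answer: 130158305359/14240466240 ≈ 9.1400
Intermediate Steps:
y(w) = w² + 9*w (y(w) = (w² + 8*w) + w = w² + 9*w)
d(f) = 2*f/(f + f*(9 + f)) (d(f) = (f + f)/(f + f*(9 + f)) = (2*f)/(f + f*(9 + f)) = 2*f/(f + f*(9 + f)))
d(222)/(-21247 - 1*17297) + 29111/3185 = (2/(10 + 222))/(-21247 - 1*17297) + 29111/3185 = (2/232)/(-21247 - 17297) + 29111*(1/3185) = (2*(1/232))/(-38544) + 29111/3185 = (1/116)*(-1/38544) + 29111/3185 = -1/4471104 + 29111/3185 = 130158305359/14240466240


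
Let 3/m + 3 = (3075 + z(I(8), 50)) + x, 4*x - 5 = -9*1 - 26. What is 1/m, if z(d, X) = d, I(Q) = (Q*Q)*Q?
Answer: 7153/6 ≈ 1192.2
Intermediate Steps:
I(Q) = Q³ (I(Q) = Q²*Q = Q³)
x = -15/2 (x = 5/4 + (-9*1 - 26)/4 = 5/4 + (-9 - 26)/4 = 5/4 + (¼)*(-35) = 5/4 - 35/4 = -15/2 ≈ -7.5000)
m = 6/7153 (m = 3/(-3 + ((3075 + 8³) - 15/2)) = 3/(-3 + ((3075 + 512) - 15/2)) = 3/(-3 + (3587 - 15/2)) = 3/(-3 + 7159/2) = 3/(7153/2) = 3*(2/7153) = 6/7153 ≈ 0.00083881)
1/m = 1/(6/7153) = 7153/6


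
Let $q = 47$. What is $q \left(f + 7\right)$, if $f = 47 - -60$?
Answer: $5358$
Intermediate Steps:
$f = 107$ ($f = 47 + 60 = 107$)
$q \left(f + 7\right) = 47 \left(107 + 7\right) = 47 \cdot 114 = 5358$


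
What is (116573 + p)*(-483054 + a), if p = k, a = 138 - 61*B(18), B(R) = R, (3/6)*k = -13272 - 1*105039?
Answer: 58105396686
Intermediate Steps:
k = -236622 (k = 2*(-13272 - 1*105039) = 2*(-13272 - 105039) = 2*(-118311) = -236622)
a = -960 (a = 138 - 61*18 = 138 - 1098 = -960)
p = -236622
(116573 + p)*(-483054 + a) = (116573 - 236622)*(-483054 - 960) = -120049*(-484014) = 58105396686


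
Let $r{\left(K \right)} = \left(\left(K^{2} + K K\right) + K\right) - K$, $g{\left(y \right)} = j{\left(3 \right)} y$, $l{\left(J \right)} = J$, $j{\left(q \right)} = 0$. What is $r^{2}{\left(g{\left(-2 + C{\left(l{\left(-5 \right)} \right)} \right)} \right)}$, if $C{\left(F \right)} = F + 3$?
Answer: $0$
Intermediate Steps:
$C{\left(F \right)} = 3 + F$
$g{\left(y \right)} = 0$ ($g{\left(y \right)} = 0 y = 0$)
$r{\left(K \right)} = 2 K^{2}$ ($r{\left(K \right)} = \left(\left(K^{2} + K^{2}\right) + K\right) - K = \left(2 K^{2} + K\right) - K = \left(K + 2 K^{2}\right) - K = 2 K^{2}$)
$r^{2}{\left(g{\left(-2 + C{\left(l{\left(-5 \right)} \right)} \right)} \right)} = \left(2 \cdot 0^{2}\right)^{2} = \left(2 \cdot 0\right)^{2} = 0^{2} = 0$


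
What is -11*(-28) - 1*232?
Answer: 76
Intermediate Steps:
-11*(-28) - 1*232 = 308 - 232 = 76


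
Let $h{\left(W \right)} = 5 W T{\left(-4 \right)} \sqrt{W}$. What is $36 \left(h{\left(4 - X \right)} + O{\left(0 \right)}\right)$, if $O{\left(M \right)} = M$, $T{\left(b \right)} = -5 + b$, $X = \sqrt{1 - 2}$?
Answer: $- 1620 \left(4 - i\right)^{\frac{3}{2}} \approx -12657.0 + 4872.5 i$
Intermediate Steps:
$X = i$ ($X = \sqrt{-1} = i \approx 1.0 i$)
$h{\left(W \right)} = - 45 W^{\frac{3}{2}}$ ($h{\left(W \right)} = 5 W \left(-5 - 4\right) \sqrt{W} = 5 W \left(-9\right) \sqrt{W} = - 45 W \sqrt{W} = - 45 W^{\frac{3}{2}}$)
$36 \left(h{\left(4 - X \right)} + O{\left(0 \right)}\right) = 36 \left(- 45 \left(4 - i\right)^{\frac{3}{2}} + 0\right) = 36 \left(- 45 \left(4 - i\right)^{\frac{3}{2}}\right) = - 1620 \left(4 - i\right)^{\frac{3}{2}}$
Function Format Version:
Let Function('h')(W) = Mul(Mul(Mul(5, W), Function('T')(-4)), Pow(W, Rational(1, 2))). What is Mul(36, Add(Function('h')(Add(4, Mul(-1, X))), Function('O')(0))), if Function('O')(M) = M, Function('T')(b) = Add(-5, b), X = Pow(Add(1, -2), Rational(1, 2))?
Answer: Mul(-1620, Pow(Add(4, Mul(-1, I)), Rational(3, 2))) ≈ Add(-12657., Mul(4872.5, I))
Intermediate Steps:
X = I (X = Pow(-1, Rational(1, 2)) = I ≈ Mul(1.0000, I))
Function('h')(W) = Mul(-45, Pow(W, Rational(3, 2))) (Function('h')(W) = Mul(Mul(Mul(5, W), Add(-5, -4)), Pow(W, Rational(1, 2))) = Mul(Mul(Mul(5, W), -9), Pow(W, Rational(1, 2))) = Mul(Mul(-45, W), Pow(W, Rational(1, 2))) = Mul(-45, Pow(W, Rational(3, 2))))
Mul(36, Add(Function('h')(Add(4, Mul(-1, X))), Function('O')(0))) = Mul(36, Add(Mul(-45, Pow(Add(4, Mul(-1, I)), Rational(3, 2))), 0)) = Mul(36, Mul(-45, Pow(Add(4, Mul(-1, I)), Rational(3, 2)))) = Mul(-1620, Pow(Add(4, Mul(-1, I)), Rational(3, 2)))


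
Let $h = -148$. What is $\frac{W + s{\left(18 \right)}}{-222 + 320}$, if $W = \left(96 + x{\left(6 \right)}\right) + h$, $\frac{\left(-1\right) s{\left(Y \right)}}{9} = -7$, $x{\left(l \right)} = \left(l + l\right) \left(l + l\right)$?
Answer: $\frac{155}{98} \approx 1.5816$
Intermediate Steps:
$x{\left(l \right)} = 4 l^{2}$ ($x{\left(l \right)} = 2 l 2 l = 4 l^{2}$)
$s{\left(Y \right)} = 63$ ($s{\left(Y \right)} = \left(-9\right) \left(-7\right) = 63$)
$W = 92$ ($W = \left(96 + 4 \cdot 6^{2}\right) - 148 = \left(96 + 4 \cdot 36\right) - 148 = \left(96 + 144\right) - 148 = 240 - 148 = 92$)
$\frac{W + s{\left(18 \right)}}{-222 + 320} = \frac{92 + 63}{-222 + 320} = \frac{155}{98}$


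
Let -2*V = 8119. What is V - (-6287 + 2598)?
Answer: -741/2 ≈ -370.50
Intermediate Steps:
V = -8119/2 (V = -1/2*8119 = -8119/2 ≈ -4059.5)
V - (-6287 + 2598) = -8119/2 - (-6287 + 2598) = -8119/2 - 1*(-3689) = -8119/2 + 3689 = -741/2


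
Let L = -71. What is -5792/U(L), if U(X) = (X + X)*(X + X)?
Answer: -1448/5041 ≈ -0.28724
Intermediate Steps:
U(X) = 4*X² (U(X) = (2*X)*(2*X) = 4*X²)
-5792/U(L) = -5792/(4*(-71)²) = -5792/(4*5041) = -5792/20164 = -5792*1/20164 = -1448/5041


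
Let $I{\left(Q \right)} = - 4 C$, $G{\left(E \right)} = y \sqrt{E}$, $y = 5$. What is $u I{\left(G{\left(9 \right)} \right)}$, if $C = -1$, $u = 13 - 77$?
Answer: $-256$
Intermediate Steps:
$G{\left(E \right)} = 5 \sqrt{E}$
$u = -64$ ($u = 13 - 77 = -64$)
$I{\left(Q \right)} = 4$ ($I{\left(Q \right)} = \left(-4\right) \left(-1\right) = 4$)
$u I{\left(G{\left(9 \right)} \right)} = \left(-64\right) 4 = -256$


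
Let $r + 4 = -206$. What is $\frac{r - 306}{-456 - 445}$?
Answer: $\frac{516}{901} \approx 0.5727$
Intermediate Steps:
$r = -210$ ($r = -4 - 206 = -210$)
$\frac{r - 306}{-456 - 445} = \frac{-210 - 306}{-456 - 445} = - \frac{516}{-901} = \left(-516\right) \left(- \frac{1}{901}\right) = \frac{516}{901}$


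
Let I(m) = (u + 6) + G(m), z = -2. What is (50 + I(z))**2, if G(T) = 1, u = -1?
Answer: 3136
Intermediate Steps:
I(m) = 6 (I(m) = (-1 + 6) + 1 = 5 + 1 = 6)
(50 + I(z))**2 = (50 + 6)**2 = 56**2 = 3136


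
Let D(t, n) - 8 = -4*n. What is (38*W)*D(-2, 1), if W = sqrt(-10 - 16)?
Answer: 152*I*sqrt(26) ≈ 775.05*I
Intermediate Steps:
D(t, n) = 8 - 4*n
W = I*sqrt(26) (W = sqrt(-26) = I*sqrt(26) ≈ 5.099*I)
(38*W)*D(-2, 1) = (38*(I*sqrt(26)))*(8 - 4*1) = (38*I*sqrt(26))*(8 - 4) = (38*I*sqrt(26))*4 = 152*I*sqrt(26)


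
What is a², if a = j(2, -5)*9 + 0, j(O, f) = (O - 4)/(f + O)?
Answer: 36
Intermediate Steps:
j(O, f) = (-4 + O)/(O + f)
a = 6 (a = ((-4 + 2)/(2 - 5))*9 + 0 = (-2/(-3))*9 + 0 = -⅓*(-2)*9 + 0 = (⅔)*9 + 0 = 6 + 0 = 6)
a² = 6² = 36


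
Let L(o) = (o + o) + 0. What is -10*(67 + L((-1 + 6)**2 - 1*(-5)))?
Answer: -1270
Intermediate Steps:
L(o) = 2*o (L(o) = 2*o + 0 = 2*o)
-10*(67 + L((-1 + 6)**2 - 1*(-5))) = -10*(67 + 2*((-1 + 6)**2 - 1*(-5))) = -10*(67 + 2*(5**2 + 5)) = -10*(67 + 2*(25 + 5)) = -10*(67 + 2*30) = -10*(67 + 60) = -10*127 = -1270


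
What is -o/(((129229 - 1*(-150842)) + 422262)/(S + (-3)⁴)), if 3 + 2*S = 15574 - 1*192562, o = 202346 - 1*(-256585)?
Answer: 9016923311/156074 ≈ 57773.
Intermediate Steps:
o = 458931 (o = 202346 + 256585 = 458931)
S = -176991/2 (S = -3/2 + (15574 - 1*192562)/2 = -3/2 + (15574 - 192562)/2 = -3/2 + (½)*(-176988) = -3/2 - 88494 = -176991/2 ≈ -88496.)
-o/(((129229 - 1*(-150842)) + 422262)/(S + (-3)⁴)) = -458931/(((129229 - 1*(-150842)) + 422262)/(-176991/2 + (-3)⁴)) = -458931/(((129229 + 150842) + 422262)/(-176991/2 + 81)) = -458931/((280071 + 422262)/(-176829/2)) = -458931/(702333*(-2/176829)) = -458931/(-468222/58943) = -458931*(-58943)/468222 = -1*(-9016923311/156074) = 9016923311/156074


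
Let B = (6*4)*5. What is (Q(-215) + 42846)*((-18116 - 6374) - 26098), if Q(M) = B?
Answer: -2173564008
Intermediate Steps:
B = 120 (B = 24*5 = 120)
Q(M) = 120
(Q(-215) + 42846)*((-18116 - 6374) - 26098) = (120 + 42846)*((-18116 - 6374) - 26098) = 42966*(-24490 - 26098) = 42966*(-50588) = -2173564008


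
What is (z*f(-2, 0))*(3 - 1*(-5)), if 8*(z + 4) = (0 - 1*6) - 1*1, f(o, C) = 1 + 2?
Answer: -117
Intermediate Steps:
f(o, C) = 3
z = -39/8 (z = -4 + ((0 - 1*6) - 1*1)/8 = -4 + ((0 - 6) - 1)/8 = -4 + (-6 - 1)/8 = -4 + (1/8)*(-7) = -4 - 7/8 = -39/8 ≈ -4.8750)
(z*f(-2, 0))*(3 - 1*(-5)) = (-39/8*3)*(3 - 1*(-5)) = -117*(3 + 5)/8 = -117/8*8 = -117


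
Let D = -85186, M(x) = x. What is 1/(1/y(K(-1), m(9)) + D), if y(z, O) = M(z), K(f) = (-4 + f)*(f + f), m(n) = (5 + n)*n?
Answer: -10/851859 ≈ -1.1739e-5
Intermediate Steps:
m(n) = n*(5 + n)
K(f) = 2*f*(-4 + f) (K(f) = (-4 + f)*(2*f) = 2*f*(-4 + f))
y(z, O) = z
1/(1/y(K(-1), m(9)) + D) = 1/(1/(2*(-1)*(-4 - 1)) - 85186) = 1/(1/(2*(-1)*(-5)) - 85186) = 1/(1/10 - 85186) = 1/(⅒ - 85186) = 1/(-851859/10) = -10/851859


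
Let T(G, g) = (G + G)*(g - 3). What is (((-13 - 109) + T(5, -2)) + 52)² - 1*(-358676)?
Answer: 373076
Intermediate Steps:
T(G, g) = 2*G*(-3 + g) (T(G, g) = (2*G)*(-3 + g) = 2*G*(-3 + g))
(((-13 - 109) + T(5, -2)) + 52)² - 1*(-358676) = (((-13 - 109) + 2*5*(-3 - 2)) + 52)² - 1*(-358676) = ((-122 + 2*5*(-5)) + 52)² + 358676 = ((-122 - 50) + 52)² + 358676 = (-172 + 52)² + 358676 = (-120)² + 358676 = 14400 + 358676 = 373076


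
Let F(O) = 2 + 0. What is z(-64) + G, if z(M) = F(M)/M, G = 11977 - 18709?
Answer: -215425/32 ≈ -6732.0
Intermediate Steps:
F(O) = 2
G = -6732
z(M) = 2/M
z(-64) + G = 2/(-64) - 6732 = 2*(-1/64) - 6732 = -1/32 - 6732 = -215425/32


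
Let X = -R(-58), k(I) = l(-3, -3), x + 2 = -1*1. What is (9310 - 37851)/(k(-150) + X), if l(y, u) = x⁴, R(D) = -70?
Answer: -28541/151 ≈ -189.01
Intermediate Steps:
x = -3 (x = -2 - 1*1 = -2 - 1 = -3)
l(y, u) = 81 (l(y, u) = (-3)⁴ = 81)
k(I) = 81
X = 70 (X = -1*(-70) = 70)
(9310 - 37851)/(k(-150) + X) = (9310 - 37851)/(81 + 70) = -28541/151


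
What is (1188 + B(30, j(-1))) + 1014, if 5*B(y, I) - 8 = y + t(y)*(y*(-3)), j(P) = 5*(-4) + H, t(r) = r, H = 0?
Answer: 8348/5 ≈ 1669.6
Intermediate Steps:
j(P) = -20 (j(P) = 5*(-4) + 0 = -20 + 0 = -20)
B(y, I) = 8/5 - 3*y**2/5 + y/5 (B(y, I) = 8/5 + (y + y*(y*(-3)))/5 = 8/5 + (y + y*(-3*y))/5 = 8/5 + (y - 3*y**2)/5 = 8/5 + (-3*y**2/5 + y/5) = 8/5 - 3*y**2/5 + y/5)
(1188 + B(30, j(-1))) + 1014 = (1188 + (8/5 - 3/5*30**2 + (1/5)*30)) + 1014 = (1188 + (8/5 - 3/5*900 + 6)) + 1014 = (1188 + (8/5 - 540 + 6)) + 1014 = (1188 - 2662/5) + 1014 = 3278/5 + 1014 = 8348/5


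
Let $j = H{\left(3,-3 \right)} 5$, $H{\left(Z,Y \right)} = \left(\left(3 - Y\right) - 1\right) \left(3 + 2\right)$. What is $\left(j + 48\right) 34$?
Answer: $5882$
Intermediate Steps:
$H{\left(Z,Y \right)} = 10 - 5 Y$ ($H{\left(Z,Y \right)} = \left(2 - Y\right) 5 = 10 - 5 Y$)
$j = 125$ ($j = \left(10 - -15\right) 5 = \left(10 + 15\right) 5 = 25 \cdot 5 = 125$)
$\left(j + 48\right) 34 = \left(125 + 48\right) 34 = 173 \cdot 34 = 5882$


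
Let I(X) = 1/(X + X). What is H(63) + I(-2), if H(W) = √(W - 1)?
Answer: -¼ + √62 ≈ 7.6240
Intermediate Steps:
I(X) = 1/(2*X)
H(W) = √(-1 + W)
H(63) + I(-2) = √(-1 + 63) + (½)/(-2) = √62 + (½)*(-½) = √62 - ¼ = -¼ + √62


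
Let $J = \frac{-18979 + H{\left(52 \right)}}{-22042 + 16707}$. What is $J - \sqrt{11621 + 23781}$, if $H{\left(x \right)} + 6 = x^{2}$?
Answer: $\frac{16281}{5335} - \sqrt{35402} \approx -185.1$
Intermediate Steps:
$H{\left(x \right)} = -6 + x^{2}$
$J = \frac{16281}{5335}$ ($J = \frac{-18979 - \left(6 - 52^{2}\right)}{-22042 + 16707} = \frac{-18979 + \left(-6 + 2704\right)}{-5335} = \left(-18979 + 2698\right) \left(- \frac{1}{5335}\right) = \left(-16281\right) \left(- \frac{1}{5335}\right) = \frac{16281}{5335} \approx 3.0517$)
$J - \sqrt{11621 + 23781} = \frac{16281}{5335} - \sqrt{11621 + 23781} = \frac{16281}{5335} - \sqrt{35402}$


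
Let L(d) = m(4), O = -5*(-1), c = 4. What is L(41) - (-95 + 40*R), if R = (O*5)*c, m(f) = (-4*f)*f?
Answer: -3969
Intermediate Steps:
O = 5
m(f) = -4*f²
R = 100 (R = (5*5)*4 = 25*4 = 100)
L(d) = -64 (L(d) = -4*4² = -4*16 = -64)
L(41) - (-95 + 40*R) = -64 - (-95 + 40*100) = -64 - (-95 + 4000) = -64 - 1*3905 = -64 - 3905 = -3969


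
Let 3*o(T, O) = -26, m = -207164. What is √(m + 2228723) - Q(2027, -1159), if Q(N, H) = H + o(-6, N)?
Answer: 3503/3 + √2021559 ≈ 2589.5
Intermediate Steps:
o(T, O) = -26/3 (o(T, O) = (⅓)*(-26) = -26/3)
Q(N, H) = -26/3 + H (Q(N, H) = H - 26/3 = -26/3 + H)
√(m + 2228723) - Q(2027, -1159) = √(-207164 + 2228723) - (-26/3 - 1159) = √2021559 - 1*(-3503/3) = √2021559 + 3503/3 = 3503/3 + √2021559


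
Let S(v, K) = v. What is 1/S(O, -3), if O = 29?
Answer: 1/29 ≈ 0.034483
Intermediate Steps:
1/S(O, -3) = 1/29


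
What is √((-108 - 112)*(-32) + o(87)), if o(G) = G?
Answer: √7127 ≈ 84.422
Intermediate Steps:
√((-108 - 112)*(-32) + o(87)) = √((-108 - 112)*(-32) + 87) = √(-220*(-32) + 87) = √(7040 + 87) = √7127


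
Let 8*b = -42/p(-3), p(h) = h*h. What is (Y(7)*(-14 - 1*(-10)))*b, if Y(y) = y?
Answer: 49/3 ≈ 16.333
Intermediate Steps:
p(h) = h²
b = -7/12 (b = (-42/((-3)²))/8 = (-42/9)/8 = (-42*⅑)/8 = (⅛)*(-14/3) = -7/12 ≈ -0.58333)
(Y(7)*(-14 - 1*(-10)))*b = (7*(-14 - 1*(-10)))*(-7/12) = (7*(-14 + 10))*(-7/12) = (7*(-4))*(-7/12) = -28*(-7/12) = 49/3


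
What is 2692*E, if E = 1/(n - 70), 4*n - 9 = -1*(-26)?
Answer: -10768/245 ≈ -43.951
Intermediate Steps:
n = 35/4 (n = 9/4 + (-1*(-26))/4 = 9/4 + (¼)*26 = 9/4 + 13/2 = 35/4 ≈ 8.7500)
E = -4/245 (E = 1/(35/4 - 70) = 1/(-245/4) = -4/245 ≈ -0.016327)
2692*E = 2692*(-4/245) = -10768/245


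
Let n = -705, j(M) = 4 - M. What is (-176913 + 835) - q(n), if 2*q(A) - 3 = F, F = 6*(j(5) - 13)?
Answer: -352075/2 ≈ -1.7604e+5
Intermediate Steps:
F = -84 (F = 6*((4 - 1*5) - 13) = 6*((4 - 5) - 13) = 6*(-1 - 13) = 6*(-14) = -84)
q(A) = -81/2 (q(A) = 3/2 + (½)*(-84) = 3/2 - 42 = -81/2)
(-176913 + 835) - q(n) = (-176913 + 835) - 1*(-81/2) = -176078 + 81/2 = -352075/2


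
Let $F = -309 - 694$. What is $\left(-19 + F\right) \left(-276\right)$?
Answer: $282072$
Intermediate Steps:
$F = -1003$ ($F = -309 - 694 = -1003$)
$\left(-19 + F\right) \left(-276\right) = \left(-19 - 1003\right) \left(-276\right) = \left(-1022\right) \left(-276\right) = 282072$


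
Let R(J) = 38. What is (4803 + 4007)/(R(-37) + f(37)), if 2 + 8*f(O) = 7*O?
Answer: 70480/561 ≈ 125.63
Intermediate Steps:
f(O) = -¼ + 7*O/8 (f(O) = -¼ + (7*O)/8 = -¼ + 7*O/8)
(4803 + 4007)/(R(-37) + f(37)) = (4803 + 4007)/(38 + (-¼ + (7/8)*37)) = 8810/(38 + (-¼ + 259/8)) = 8810/(38 + 257/8) = 8810/(561/8) = 8810*(8/561) = 70480/561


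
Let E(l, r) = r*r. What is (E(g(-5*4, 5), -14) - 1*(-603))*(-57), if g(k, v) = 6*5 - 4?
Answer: -45543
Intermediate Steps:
g(k, v) = 26 (g(k, v) = 30 - 4 = 26)
E(l, r) = r²
(E(g(-5*4, 5), -14) - 1*(-603))*(-57) = ((-14)² - 1*(-603))*(-57) = (196 + 603)*(-57) = 799*(-57) = -45543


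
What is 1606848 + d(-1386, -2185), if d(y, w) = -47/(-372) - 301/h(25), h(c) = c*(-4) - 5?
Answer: 2988742847/1860 ≈ 1.6069e+6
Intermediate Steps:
h(c) = -5 - 4*c (h(c) = -4*c - 5 = -5 - 4*c)
d(y, w) = 5567/1860 (d(y, w) = -47/(-372) - 301/(-5 - 4*25) = -47*(-1/372) - 301/(-5 - 100) = 47/372 - 301/(-105) = 47/372 - 301*(-1/105) = 47/372 + 43/15 = 5567/1860)
1606848 + d(-1386, -2185) = 1606848 + 5567/1860 = 2988742847/1860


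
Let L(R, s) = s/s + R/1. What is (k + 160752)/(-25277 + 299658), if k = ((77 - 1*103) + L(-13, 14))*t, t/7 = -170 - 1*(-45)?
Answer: 194002/274381 ≈ 0.70705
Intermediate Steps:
L(R, s) = 1 + R (L(R, s) = 1 + R*1 = 1 + R)
t = -875 (t = 7*(-170 - 1*(-45)) = 7*(-170 + 45) = 7*(-125) = -875)
k = 33250 (k = ((77 - 1*103) + (1 - 13))*(-875) = ((77 - 103) - 12)*(-875) = (-26 - 12)*(-875) = -38*(-875) = 33250)
(k + 160752)/(-25277 + 299658) = (33250 + 160752)/(-25277 + 299658) = 194002/274381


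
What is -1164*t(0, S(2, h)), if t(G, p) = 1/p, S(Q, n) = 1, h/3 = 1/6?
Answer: -1164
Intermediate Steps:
h = 1/2 (h = 3/6 = 3*(1/6) = 1/2 ≈ 0.50000)
-1164*t(0, S(2, h)) = -1164/1 = -1164*1 = -1164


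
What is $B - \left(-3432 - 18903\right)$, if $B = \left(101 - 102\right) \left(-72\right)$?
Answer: $22407$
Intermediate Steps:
$B = 72$ ($B = \left(101 - 102\right) \left(-72\right) = \left(-1\right) \left(-72\right) = 72$)
$B - \left(-3432 - 18903\right) = 72 - \left(-3432 - 18903\right) = 72 - -22335 = 72 + 22335 = 22407$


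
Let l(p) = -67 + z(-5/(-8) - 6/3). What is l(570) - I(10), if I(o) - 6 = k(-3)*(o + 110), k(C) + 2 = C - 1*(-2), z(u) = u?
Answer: 2285/8 ≈ 285.63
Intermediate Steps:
k(C) = C (k(C) = -2 + (C - 1*(-2)) = -2 + (C + 2) = -2 + (2 + C) = C)
l(p) = -547/8 (l(p) = -67 + (-5/(-8) - 6/3) = -67 + (-5*(-⅛) - 6*⅓) = -67 + (5/8 - 2) = -67 - 11/8 = -547/8)
I(o) = -324 - 3*o (I(o) = 6 - 3*(o + 110) = 6 - 3*(110 + o) = 6 + (-330 - 3*o) = -324 - 3*o)
l(570) - I(10) = -547/8 - (-324 - 3*10) = -547/8 - (-324 - 30) = -547/8 - 1*(-354) = -547/8 + 354 = 2285/8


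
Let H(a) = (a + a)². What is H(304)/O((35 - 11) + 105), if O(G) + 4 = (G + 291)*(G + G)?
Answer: 92416/27089 ≈ 3.4116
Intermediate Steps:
H(a) = 4*a² (H(a) = (2*a)² = 4*a²)
O(G) = -4 + 2*G*(291 + G) (O(G) = -4 + (G + 291)*(G + G) = -4 + (291 + G)*(2*G) = -4 + 2*G*(291 + G))
H(304)/O((35 - 11) + 105) = (4*304²)/(-4 + 2*((35 - 11) + 105)² + 582*((35 - 11) + 105)) = (4*92416)/(-4 + 2*(24 + 105)² + 582*(24 + 105)) = 369664/(-4 + 2*129² + 582*129) = 369664/(-4 + 2*16641 + 75078) = 369664/(-4 + 33282 + 75078) = 369664/108356 = 369664*(1/108356) = 92416/27089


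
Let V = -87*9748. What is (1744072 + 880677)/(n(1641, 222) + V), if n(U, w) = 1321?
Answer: -2624749/846755 ≈ -3.0998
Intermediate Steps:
V = -848076
(1744072 + 880677)/(n(1641, 222) + V) = (1744072 + 880677)/(1321 - 848076) = 2624749/(-846755) = 2624749*(-1/846755) = -2624749/846755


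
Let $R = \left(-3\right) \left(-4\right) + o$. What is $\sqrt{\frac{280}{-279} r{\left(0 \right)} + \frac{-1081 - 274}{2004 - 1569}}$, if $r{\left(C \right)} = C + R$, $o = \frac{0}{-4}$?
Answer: $\frac{i \sqrt{12250673}}{899} \approx 3.8933 i$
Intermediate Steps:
$o = 0$ ($o = 0 \left(- \frac{1}{4}\right) = 0$)
$R = 12$ ($R = \left(-3\right) \left(-4\right) + 0 = 12 + 0 = 12$)
$r{\left(C \right)} = 12 + C$ ($r{\left(C \right)} = C + 12 = 12 + C$)
$\sqrt{\frac{280}{-279} r{\left(0 \right)} + \frac{-1081 - 274}{2004 - 1569}} = \sqrt{\frac{280}{-279} \left(12 + 0\right) + \frac{-1081 - 274}{2004 - 1569}} = \sqrt{280 \left(- \frac{1}{279}\right) 12 - \frac{1355}{435}} = \sqrt{\left(- \frac{280}{279}\right) 12 - \frac{271}{87}} = \sqrt{- \frac{1120}{93} - \frac{271}{87}} = \sqrt{- \frac{13627}{899}} = \frac{i \sqrt{12250673}}{899}$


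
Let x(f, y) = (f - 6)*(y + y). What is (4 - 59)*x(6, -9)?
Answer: 0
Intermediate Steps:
x(f, y) = 2*y*(-6 + f) (x(f, y) = (-6 + f)*(2*y) = 2*y*(-6 + f))
(4 - 59)*x(6, -9) = (4 - 59)*(2*(-9)*(-6 + 6)) = -110*(-9)*0 = -55*0 = 0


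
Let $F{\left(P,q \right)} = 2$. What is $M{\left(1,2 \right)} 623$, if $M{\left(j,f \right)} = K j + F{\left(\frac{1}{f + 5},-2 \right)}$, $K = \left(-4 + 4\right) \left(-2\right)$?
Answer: $1246$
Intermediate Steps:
$K = 0$ ($K = 0 \left(-2\right) = 0$)
$M{\left(j,f \right)} = 2$ ($M{\left(j,f \right)} = 0 j + 2 = 0 + 2 = 2$)
$M{\left(1,2 \right)} 623 = 2 \cdot 623 = 1246$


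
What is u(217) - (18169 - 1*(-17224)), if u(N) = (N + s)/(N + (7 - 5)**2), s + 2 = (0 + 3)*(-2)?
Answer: -7821644/221 ≈ -35392.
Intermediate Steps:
s = -8 (s = -2 + (0 + 3)*(-2) = -2 + 3*(-2) = -2 - 6 = -8)
u(N) = (-8 + N)/(4 + N) (u(N) = (N - 8)/(N + (7 - 5)**2) = (-8 + N)/(N + 2**2) = (-8 + N)/(N + 4) = (-8 + N)/(4 + N))
u(217) - (18169 - 1*(-17224)) = (-8 + 217)/(4 + 217) - (18169 - 1*(-17224)) = 209/221 - (18169 + 17224) = (1/221)*209 - 1*35393 = 209/221 - 35393 = -7821644/221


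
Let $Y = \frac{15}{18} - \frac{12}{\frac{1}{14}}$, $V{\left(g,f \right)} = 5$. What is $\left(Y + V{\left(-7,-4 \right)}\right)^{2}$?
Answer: $\frac{946729}{36} \approx 26298.0$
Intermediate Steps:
$Y = - \frac{1003}{6}$ ($Y = 15 \cdot \frac{1}{18} - 12 \frac{1}{\frac{1}{14}} = \frac{5}{6} - 168 = - \frac{1003}{6} \approx -167.17$)
$\left(Y + V{\left(-7,-4 \right)}\right)^{2} = \left(- \frac{1003}{6} + 5\right)^{2} = \left(- \frac{973}{6}\right)^{2} = \frac{946729}{36}$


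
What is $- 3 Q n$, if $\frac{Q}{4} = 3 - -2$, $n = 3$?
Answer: $-180$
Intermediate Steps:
$Q = 20$ ($Q = 4 \left(3 - -2\right) = 4 \left(3 + 2\right) = 4 \cdot 5 = 20$)
$- 3 Q n = \left(-3\right) 20 \cdot 3 = \left(-60\right) 3 = -180$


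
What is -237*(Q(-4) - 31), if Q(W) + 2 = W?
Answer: 8769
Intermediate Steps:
Q(W) = -2 + W
-237*(Q(-4) - 31) = -237*((-2 - 4) - 31) = -237*(-6 - 31) = -237*(-37) = 8769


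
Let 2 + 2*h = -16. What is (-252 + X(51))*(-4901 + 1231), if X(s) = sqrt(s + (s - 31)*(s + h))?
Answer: 924840 - 33030*sqrt(11) ≈ 8.1529e+5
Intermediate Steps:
h = -9 (h = -1 + (1/2)*(-16) = -1 - 8 = -9)
X(s) = sqrt(s + (-31 + s)*(-9 + s)) (X(s) = sqrt(s + (s - 31)*(s - 9)) = sqrt(s + (-31 + s)*(-9 + s)))
(-252 + X(51))*(-4901 + 1231) = (-252 + sqrt(279 + 51**2 - 39*51))*(-4901 + 1231) = (-252 + sqrt(279 + 2601 - 1989))*(-3670) = (-252 + sqrt(891))*(-3670) = (-252 + 9*sqrt(11))*(-3670) = 924840 - 33030*sqrt(11)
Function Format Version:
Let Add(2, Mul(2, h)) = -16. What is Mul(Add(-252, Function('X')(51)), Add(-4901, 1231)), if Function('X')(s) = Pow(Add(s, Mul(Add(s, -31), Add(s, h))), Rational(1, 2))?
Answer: Add(924840, Mul(-33030, Pow(11, Rational(1, 2)))) ≈ 8.1529e+5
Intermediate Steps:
h = -9 (h = Add(-1, Mul(Rational(1, 2), -16)) = Add(-1, -8) = -9)
Function('X')(s) = Pow(Add(s, Mul(Add(-31, s), Add(-9, s))), Rational(1, 2)) (Function('X')(s) = Pow(Add(s, Mul(Add(s, -31), Add(s, -9))), Rational(1, 2)) = Pow(Add(s, Mul(Add(-31, s), Add(-9, s))), Rational(1, 2)))
Mul(Add(-252, Function('X')(51)), Add(-4901, 1231)) = Mul(Add(-252, Pow(Add(279, Pow(51, 2), Mul(-39, 51)), Rational(1, 2))), Add(-4901, 1231)) = Mul(Add(-252, Pow(Add(279, 2601, -1989), Rational(1, 2))), -3670) = Mul(Add(-252, Pow(891, Rational(1, 2))), -3670) = Mul(Add(-252, Mul(9, Pow(11, Rational(1, 2)))), -3670) = Add(924840, Mul(-33030, Pow(11, Rational(1, 2))))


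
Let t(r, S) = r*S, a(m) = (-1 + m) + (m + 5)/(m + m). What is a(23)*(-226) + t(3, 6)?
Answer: -117106/23 ≈ -5091.6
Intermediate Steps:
a(m) = -1 + m + (5 + m)/(2*m) (a(m) = (-1 + m) + (5 + m)/((2*m)) = (-1 + m) + (5 + m)*(1/(2*m)) = (-1 + m) + (5 + m)/(2*m) = -1 + m + (5 + m)/(2*m))
t(r, S) = S*r
a(23)*(-226) + t(3, 6) = (-1/2 + 23 + (5/2)/23)*(-226) + 6*3 = (-1/2 + 23 + (5/2)*(1/23))*(-226) + 18 = (-1/2 + 23 + 5/46)*(-226) + 18 = (520/23)*(-226) + 18 = -117520/23 + 18 = -117106/23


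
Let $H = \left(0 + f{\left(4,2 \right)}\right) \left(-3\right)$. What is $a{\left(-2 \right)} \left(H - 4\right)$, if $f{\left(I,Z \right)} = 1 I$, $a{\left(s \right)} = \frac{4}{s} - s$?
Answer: $0$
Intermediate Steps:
$a{\left(s \right)} = - s + \frac{4}{s}$
$f{\left(I,Z \right)} = I$
$H = -12$ ($H = \left(0 + 4\right) \left(-3\right) = 4 \left(-3\right) = -12$)
$a{\left(-2 \right)} \left(H - 4\right) = \left(\left(-1\right) \left(-2\right) + \frac{4}{-2}\right) \left(-12 - 4\right) = \left(2 + 4 \left(- \frac{1}{2}\right)\right) \left(-16\right) = \left(2 - 2\right) \left(-16\right) = 0 \left(-16\right) = 0$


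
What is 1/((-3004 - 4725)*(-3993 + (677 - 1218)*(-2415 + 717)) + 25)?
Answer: -1/7069136600 ≈ -1.4146e-10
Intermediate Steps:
1/((-3004 - 4725)*(-3993 + (677 - 1218)*(-2415 + 717)) + 25) = 1/(-7729*(-3993 - 541*(-1698)) + 25) = 1/(-7729*(-3993 + 918618) + 25) = 1/(-7729*914625 + 25) = 1/(-7069136625 + 25) = 1/(-7069136600) = -1/7069136600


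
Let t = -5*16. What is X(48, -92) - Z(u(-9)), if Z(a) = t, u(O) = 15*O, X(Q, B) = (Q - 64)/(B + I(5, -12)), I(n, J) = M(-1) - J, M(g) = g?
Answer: 6496/81 ≈ 80.198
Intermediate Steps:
I(n, J) = -1 - J
X(Q, B) = (-64 + Q)/(11 + B) (X(Q, B) = (Q - 64)/(B + (-1 - 1*(-12))) = (-64 + Q)/(B + (-1 + 12)) = (-64 + Q)/(B + 11) = (-64 + Q)/(11 + B))
t = -80
Z(a) = -80
X(48, -92) - Z(u(-9)) = (-64 + 48)/(11 - 92) - 1*(-80) = -16/(-81) + 80 = -1/81*(-16) + 80 = 16/81 + 80 = 6496/81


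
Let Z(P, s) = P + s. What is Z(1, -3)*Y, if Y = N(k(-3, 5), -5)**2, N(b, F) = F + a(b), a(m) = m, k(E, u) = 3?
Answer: -8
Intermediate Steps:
N(b, F) = F + b
Y = 4 (Y = (-5 + 3)**2 = (-2)**2 = 4)
Z(1, -3)*Y = (1 - 3)*4 = -2*4 = -8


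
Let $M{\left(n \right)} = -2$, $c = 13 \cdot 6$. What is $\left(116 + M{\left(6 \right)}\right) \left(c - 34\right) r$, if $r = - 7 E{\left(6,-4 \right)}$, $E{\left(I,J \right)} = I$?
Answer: $-210672$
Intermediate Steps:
$c = 78$
$r = -42$ ($r = \left(-7\right) 6 = -42$)
$\left(116 + M{\left(6 \right)}\right) \left(c - 34\right) r = \left(116 - 2\right) \left(78 - 34\right) \left(-42\right) = 114 \cdot 44 \left(-42\right) = 5016 \left(-42\right) = -210672$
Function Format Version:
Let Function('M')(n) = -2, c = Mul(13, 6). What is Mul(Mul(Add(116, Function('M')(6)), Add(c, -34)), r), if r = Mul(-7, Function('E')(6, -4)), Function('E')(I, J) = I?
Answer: -210672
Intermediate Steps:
c = 78
r = -42 (r = Mul(-7, 6) = -42)
Mul(Mul(Add(116, Function('M')(6)), Add(c, -34)), r) = Mul(Mul(Add(116, -2), Add(78, -34)), -42) = Mul(Mul(114, 44), -42) = Mul(5016, -42) = -210672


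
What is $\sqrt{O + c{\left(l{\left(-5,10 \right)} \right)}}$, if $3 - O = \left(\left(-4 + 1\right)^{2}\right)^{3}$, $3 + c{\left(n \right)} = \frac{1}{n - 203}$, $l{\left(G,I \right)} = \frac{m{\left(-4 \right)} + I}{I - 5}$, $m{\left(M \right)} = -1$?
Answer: $\frac{i \sqrt{737779274}}{1006} \approx 27.0 i$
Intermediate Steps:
$l{\left(G,I \right)} = \frac{-1 + I}{-5 + I}$ ($l{\left(G,I \right)} = \frac{-1 + I}{I - 5} = \frac{-1 + I}{-5 + I}$)
$c{\left(n \right)} = -3 + \frac{1}{-203 + n}$ ($c{\left(n \right)} = -3 + \frac{1}{n - 203} = -3 + \frac{1}{-203 + n}$)
$O = -726$ ($O = 3 - \left(\left(-4 + 1\right)^{2}\right)^{3} = 3 - \left(\left(-3\right)^{2}\right)^{3} = 3 - 9^{3} = 3 - 729 = -726$)
$\sqrt{O + c{\left(l{\left(-5,10 \right)} \right)}} = \sqrt{-726 + \frac{610 - 3 \frac{-1 + 10}{-5 + 10}}{-203 + \frac{-1 + 10}{-5 + 10}}} = \sqrt{-726 + \frac{610 - 3 \cdot \frac{1}{5} \cdot 9}{-203 + \frac{1}{5} \cdot 9}} = \sqrt{-726 + \frac{610 - \frac{27}{5}}{-203 + \frac{9}{5}}} = \sqrt{-726 + \frac{610 - \frac{27}{5}}{- \frac{1006}{5}}} = \sqrt{-726 - \frac{3023}{1006}} = \sqrt{- \frac{733379}{1006}} = \frac{i \sqrt{737779274}}{1006}$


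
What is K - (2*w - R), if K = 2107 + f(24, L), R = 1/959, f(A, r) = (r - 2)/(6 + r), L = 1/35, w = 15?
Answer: 420212913/202349 ≈ 2076.7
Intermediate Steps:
L = 1/35 ≈ 0.028571
f(A, r) = (-2 + r)/(6 + r)
R = 1/959 ≈ 0.0010428
K = 444508/211 (K = 2107 + (-2 + 1/35)/(6 + 1/35) = 2107 - 69/35/(211/35) = 2107 + (35/211)*(-69/35) = 2107 - 69/211 = 444508/211 ≈ 2106.7)
K - (2*w - R) = 444508/211 - (2*15 - 1*1/959) = 444508/211 - (30 - 1/959) = 444508/211 - 1*28769/959 = 444508/211 - 28769/959 = 420212913/202349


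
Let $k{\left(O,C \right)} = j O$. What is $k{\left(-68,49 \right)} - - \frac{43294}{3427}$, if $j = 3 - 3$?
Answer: $\frac{43294}{3427} \approx 12.633$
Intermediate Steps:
$j = 0$ ($j = 3 - 3 = 0$)
$k{\left(O,C \right)} = 0$ ($k{\left(O,C \right)} = 0 O = 0$)
$k{\left(-68,49 \right)} - - \frac{43294}{3427} = 0 - - \frac{43294}{3427} = 0 + \frac{43294}{3427} = \frac{43294}{3427}$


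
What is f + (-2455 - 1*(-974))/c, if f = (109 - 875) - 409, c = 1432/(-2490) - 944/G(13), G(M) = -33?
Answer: -471345995/383884 ≈ -1227.8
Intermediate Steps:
c = 383884/13695 (c = 1432/(-2490) - 944/(-33) = 1432*(-1/2490) - 944*(-1/33) = -716/1245 + 944/33 = 383884/13695 ≈ 28.031)
f = -1175 (f = -766 - 409 = -1175)
f + (-2455 - 1*(-974))/c = -1175 + (-2455 - 1*(-974))/(383884/13695) = -1175 + (-2455 + 974)*(13695/383884) = -1175 - 1481*13695/383884 = -1175 - 20282295/383884 = -471345995/383884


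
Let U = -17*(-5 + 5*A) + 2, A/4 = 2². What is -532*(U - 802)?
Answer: 1103900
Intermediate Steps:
A = 16 (A = 4*2² = 4*4 = 16)
U = -1273 (U = -17*(-5 + 5*16) + 2 = -17*(-5 + 80) + 2 = -17*75 + 2 = -1275 + 2 = -1273)
-532*(U - 802) = -532*(-1273 - 802) = -532*(-2075) = 1103900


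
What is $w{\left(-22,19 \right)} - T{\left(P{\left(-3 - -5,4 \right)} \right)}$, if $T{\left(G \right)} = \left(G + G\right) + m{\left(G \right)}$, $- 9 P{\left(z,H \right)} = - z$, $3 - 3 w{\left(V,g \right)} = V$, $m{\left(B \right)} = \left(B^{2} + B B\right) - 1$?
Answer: $\frac{712}{81} \approx 8.7901$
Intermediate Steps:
$m{\left(B \right)} = -1 + 2 B^{2}$ ($m{\left(B \right)} = \left(B^{2} + B^{2}\right) - 1 = 2 B^{2} - 1 = -1 + 2 B^{2}$)
$w{\left(V,g \right)} = 1 - \frac{V}{3}$
$P{\left(z,H \right)} = \frac{z}{9}$ ($P{\left(z,H \right)} = - \frac{\left(-1\right) z}{9} = \frac{z}{9}$)
$T{\left(G \right)} = -1 + 2 G + 2 G^{2}$ ($T{\left(G \right)} = \left(G + G\right) + \left(-1 + 2 G^{2}\right) = 2 G + \left(-1 + 2 G^{2}\right) = -1 + 2 G + 2 G^{2}$)
$w{\left(-22,19 \right)} - T{\left(P{\left(-3 - -5,4 \right)} \right)} = \left(1 - - \frac{22}{3}\right) - \left(-1 + 2 \frac{-3 - -5}{9} + 2 \left(\frac{-3 - -5}{9}\right)^{2}\right) = \left(1 + \frac{22}{3}\right) - \left(-1 + 2 \frac{-3 + 5}{9} + 2 \left(\frac{-3 + 5}{9}\right)^{2}\right) = \frac{25}{3} - \left(-1 + 2 \cdot \frac{1}{9} \cdot 2 + 2 \left(\frac{1}{9} \cdot 2\right)^{2}\right) = \frac{25}{3} - \left(-1 + 2 \cdot \frac{2}{9} + 2 \left(\frac{2}{9}\right)^{2}\right) = \frac{25}{3} - \left(-1 + \frac{4}{9} + 2 \cdot \frac{4}{81}\right) = \frac{25}{3} - \left(-1 + \frac{4}{9} + \frac{8}{81}\right) = \frac{25}{3} - - \frac{37}{81} = \frac{25}{3} + \frac{37}{81} = \frac{712}{81}$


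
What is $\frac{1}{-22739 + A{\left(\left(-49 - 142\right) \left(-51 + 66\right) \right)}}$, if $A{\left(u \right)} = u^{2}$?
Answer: $\frac{1}{8185486} \approx 1.2217 \cdot 10^{-7}$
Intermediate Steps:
$\frac{1}{-22739 + A{\left(\left(-49 - 142\right) \left(-51 + 66\right) \right)}} = \frac{1}{-22739 + \left(\left(-49 - 142\right) \left(-51 + 66\right)\right)^{2}} = \frac{1}{-22739 + \left(\left(-191\right) 15\right)^{2}} = \frac{1}{-22739 + \left(-2865\right)^{2}} = \frac{1}{-22739 + 8208225} = \frac{1}{8185486}$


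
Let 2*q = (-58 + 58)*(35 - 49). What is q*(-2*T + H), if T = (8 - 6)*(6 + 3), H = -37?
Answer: 0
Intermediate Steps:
q = 0 (q = ((-58 + 58)*(35 - 49))/2 = (0*(-14))/2 = (1/2)*0 = 0)
T = 18 (T = 2*9 = 18)
q*(-2*T + H) = 0*(-2*18 - 37) = 0*(-36 - 37) = 0*(-73) = 0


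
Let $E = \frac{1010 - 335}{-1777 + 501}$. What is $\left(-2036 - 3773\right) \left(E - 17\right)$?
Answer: $\frac{129929903}{1276} \approx 1.0183 \cdot 10^{5}$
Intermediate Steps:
$E = - \frac{675}{1276}$ ($E = \frac{675}{-1276} = 675 \left(- \frac{1}{1276}\right) = - \frac{675}{1276} \approx -0.529$)
$\left(-2036 - 3773\right) \left(E - 17\right) = \left(-2036 - 3773\right) \left(- \frac{675}{1276} - 17\right) = \left(-5809\right) \left(- \frac{22367}{1276}\right) = \frac{129929903}{1276}$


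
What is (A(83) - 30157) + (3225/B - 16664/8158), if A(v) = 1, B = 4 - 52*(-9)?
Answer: -58049762857/1925288 ≈ -30151.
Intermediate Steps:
B = 472 (B = 4 + 468 = 472)
(A(83) - 30157) + (3225/B - 16664/8158) = (1 - 30157) + (3225/472 - 16664/8158) = -30156 + (3225*(1/472) - 16664*1/8158) = -30156 + (3225/472 - 8332/4079) = -30156 + 9222071/1925288 = -58049762857/1925288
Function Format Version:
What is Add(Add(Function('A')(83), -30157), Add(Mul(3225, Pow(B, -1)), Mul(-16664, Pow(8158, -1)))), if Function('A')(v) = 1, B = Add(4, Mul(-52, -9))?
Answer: Rational(-58049762857, 1925288) ≈ -30151.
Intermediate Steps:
B = 472 (B = Add(4, 468) = 472)
Add(Add(Function('A')(83), -30157), Add(Mul(3225, Pow(B, -1)), Mul(-16664, Pow(8158, -1)))) = Add(Add(1, -30157), Add(Mul(3225, Pow(472, -1)), Mul(-16664, Pow(8158, -1)))) = Add(-30156, Add(Mul(3225, Rational(1, 472)), Mul(-16664, Rational(1, 8158)))) = Add(-30156, Add(Rational(3225, 472), Rational(-8332, 4079))) = Add(-30156, Rational(9222071, 1925288)) = Rational(-58049762857, 1925288)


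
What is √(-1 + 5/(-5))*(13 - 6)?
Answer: 7*I*√2 ≈ 9.8995*I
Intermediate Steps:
√(-1 + 5/(-5))*(13 - 6) = √(-1 + 5*(-⅕))*7 = √(-1 - 1)*7 = √(-2)*7 = (I*√2)*7 = 7*I*√2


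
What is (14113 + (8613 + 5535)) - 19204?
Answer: 9057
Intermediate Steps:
(14113 + (8613 + 5535)) - 19204 = (14113 + 14148) - 19204 = 28261 - 19204 = 9057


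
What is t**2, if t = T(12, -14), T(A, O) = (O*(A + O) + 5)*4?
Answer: 17424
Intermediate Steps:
T(A, O) = 20 + 4*O*(A + O) (T(A, O) = (5 + O*(A + O))*4 = 20 + 4*O*(A + O))
t = 132 (t = 20 + 4*(-14)**2 + 4*12*(-14) = 20 + 4*196 - 672 = 20 + 784 - 672 = 132)
t**2 = 132**2 = 17424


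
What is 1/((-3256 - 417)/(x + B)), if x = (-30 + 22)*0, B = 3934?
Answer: -3934/3673 ≈ -1.0711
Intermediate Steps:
x = 0 (x = -8*0 = 0)
1/((-3256 - 417)/(x + B)) = 1/((-3256 - 417)/(0 + 3934)) = 1/(-3673/3934) = -3934/3673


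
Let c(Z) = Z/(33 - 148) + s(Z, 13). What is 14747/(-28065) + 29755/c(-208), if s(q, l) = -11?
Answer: -96049106204/29664705 ≈ -3237.8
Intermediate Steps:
c(Z) = -11 - Z/115 (c(Z) = Z/(33 - 148) - 11 = Z/(-115) - 11 = -Z/115 - 11 = -11 - Z/115)
14747/(-28065) + 29755/c(-208) = 14747/(-28065) + 29755/(-11 - 1/115*(-208)) = 14747*(-1/28065) + 29755/(-11 + 208/115) = -14747/28065 + 29755/(-1057/115) = -14747/28065 + 29755*(-115/1057) = -14747/28065 - 3421825/1057 = -96049106204/29664705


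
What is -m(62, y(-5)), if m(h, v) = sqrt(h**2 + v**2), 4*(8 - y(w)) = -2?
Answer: -sqrt(15665)/2 ≈ -62.580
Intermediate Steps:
y(w) = 17/2 (y(w) = 8 - 1/4*(-2) = 8 + 1/2 = 17/2)
-m(62, y(-5)) = -sqrt(62**2 + (17/2)**2) = -sqrt(3844 + 289/4) = -sqrt(15665/4) = -sqrt(15665)/2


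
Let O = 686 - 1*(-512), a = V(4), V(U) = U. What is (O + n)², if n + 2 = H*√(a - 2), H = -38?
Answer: 1433304 - 90896*√2 ≈ 1.3048e+6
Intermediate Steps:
a = 4
n = -2 - 38*√2 (n = -2 - 38*√(4 - 2) = -2 - 38*√2 ≈ -55.740)
O = 1198 (O = 686 + 512 = 1198)
(O + n)² = (1198 + (-2 - 38*√2))² = (1196 - 38*√2)²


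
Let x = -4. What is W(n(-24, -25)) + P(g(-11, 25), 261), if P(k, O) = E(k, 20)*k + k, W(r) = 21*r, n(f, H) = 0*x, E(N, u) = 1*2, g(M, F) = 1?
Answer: 3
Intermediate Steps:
E(N, u) = 2
n(f, H) = 0 (n(f, H) = 0*(-4) = 0)
P(k, O) = 3*k (P(k, O) = 2*k + k = 3*k)
W(n(-24, -25)) + P(g(-11, 25), 261) = 21*0 + 3*1 = 0 + 3 = 3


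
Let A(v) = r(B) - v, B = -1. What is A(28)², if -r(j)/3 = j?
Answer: 625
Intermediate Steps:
r(j) = -3*j
A(v) = 3 - v (A(v) = -3*(-1) - v = 3 - v)
A(28)² = (3 - 1*28)² = (3 - 28)² = (-25)² = 625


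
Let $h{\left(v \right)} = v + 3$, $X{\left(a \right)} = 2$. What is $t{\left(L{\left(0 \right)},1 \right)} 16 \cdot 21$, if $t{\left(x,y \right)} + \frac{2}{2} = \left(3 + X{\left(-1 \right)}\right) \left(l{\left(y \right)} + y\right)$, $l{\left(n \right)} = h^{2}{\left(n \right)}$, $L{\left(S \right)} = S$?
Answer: $28224$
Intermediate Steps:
$h{\left(v \right)} = 3 + v$
$l{\left(n \right)} = \left(3 + n\right)^{2}$
$t{\left(x,y \right)} = -1 + 5 y + 5 \left(3 + y\right)^{2}$ ($t{\left(x,y \right)} = -1 + \left(3 + 2\right) \left(\left(3 + y\right)^{2} + y\right) = -1 + 5 \left(y + \left(3 + y\right)^{2}\right) = -1 + \left(5 y + 5 \left(3 + y\right)^{2}\right) = -1 + 5 y + 5 \left(3 + y\right)^{2}$)
$t{\left(L{\left(0 \right)},1 \right)} 16 \cdot 21 = \left(44 + 5 \cdot 1^{2} + 35 \cdot 1\right) 16 \cdot 21 = \left(44 + 5 \cdot 1 + 35\right) 16 \cdot 21 = \left(44 + 5 + 35\right) 16 \cdot 21 = 84 \cdot 16 \cdot 21 = 1344 \cdot 21 = 28224$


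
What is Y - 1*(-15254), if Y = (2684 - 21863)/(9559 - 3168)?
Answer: 97469135/6391 ≈ 15251.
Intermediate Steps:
Y = -19179/6391 ≈ -3.0009
Y - 1*(-15254) = -19179/6391 - 1*(-15254) = -19179/6391 + 15254 = 97469135/6391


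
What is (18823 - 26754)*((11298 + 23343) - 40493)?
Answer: 46412212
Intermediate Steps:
(18823 - 26754)*((11298 + 23343) - 40493) = -7931*(34641 - 40493) = -7931*(-5852) = 46412212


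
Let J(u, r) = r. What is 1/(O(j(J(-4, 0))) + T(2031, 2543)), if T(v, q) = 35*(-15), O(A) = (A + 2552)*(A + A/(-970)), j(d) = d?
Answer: -1/525 ≈ -0.0019048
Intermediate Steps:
O(A) = 969*A*(2552 + A)/970 (O(A) = (2552 + A)*(A + A*(-1/970)) = (2552 + A)*(A - A/970) = (2552 + A)*(969*A/970) = 969*A*(2552 + A)/970)
T(v, q) = -525
1/(O(j(J(-4, 0))) + T(2031, 2543)) = 1/((969/970)*0*(2552 + 0) - 525) = 1/((969/970)*0*2552 - 525) = 1/(0 - 525) = 1/(-525) = -1/525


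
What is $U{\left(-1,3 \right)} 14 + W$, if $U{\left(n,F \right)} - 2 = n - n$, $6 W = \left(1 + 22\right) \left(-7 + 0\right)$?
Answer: $\frac{7}{6} \approx 1.1667$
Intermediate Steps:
$W = - \frac{161}{6}$ ($W = \frac{\left(1 + 22\right) \left(-7 + 0\right)}{6} = \frac{23 \left(-7\right)}{6} = \frac{1}{6} \left(-161\right) = - \frac{161}{6} \approx -26.833$)
$U{\left(n,F \right)} = 2$ ($U{\left(n,F \right)} = 2 + \left(n - n\right) = 2 + 0 = 2$)
$U{\left(-1,3 \right)} 14 + W = 2 \cdot 14 - \frac{161}{6} = 28 - \frac{161}{6} = \frac{7}{6}$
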